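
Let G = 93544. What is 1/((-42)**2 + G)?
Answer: 1/95308 ≈ 1.0492e-5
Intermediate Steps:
1/((-42)**2 + G) = 1/((-42)**2 + 93544) = 1/(1764 + 93544) = 1/95308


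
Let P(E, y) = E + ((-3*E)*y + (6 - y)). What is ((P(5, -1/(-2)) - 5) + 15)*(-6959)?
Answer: -90467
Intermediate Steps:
P(E, y) = 6 + E - y - 3*E*y (P(E, y) = E + (-3*E*y + (6 - y)) = E + (6 - y - 3*E*y) = 6 + E - y - 3*E*y)
((P(5, -1/(-2)) - 5) + 15)*(-6959) = (((6 + 5 - (-1)/(-2) - 3*5*(-1/(-2))) - 5) + 15)*(-6959) = (((6 + 5 - (-1)*(-1)/2 - 3*5*(-1*(-½))) - 5) + 15)*(-6959) = (((6 + 5 - 1*½ - 3*5*½) - 5) + 15)*(-6959) = (((6 + 5 - ½ - 15/2) - 5) + 15)*(-6959) = ((3 - 5) + 15)*(-6959) = (-2 + 15)*(-6959) = 13*(-6959) = -90467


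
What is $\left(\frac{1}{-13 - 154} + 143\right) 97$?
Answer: $\frac{2316360}{167} \approx 13870.0$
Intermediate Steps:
$\left(\frac{1}{-13 - 154} + 143\right) 97 = \left(\frac{1}{-167} + 143\right) 97 = \left(- \frac{1}{167} + 143\right) 97 = \frac{23880}{167} \cdot 97 = \frac{2316360}{167}$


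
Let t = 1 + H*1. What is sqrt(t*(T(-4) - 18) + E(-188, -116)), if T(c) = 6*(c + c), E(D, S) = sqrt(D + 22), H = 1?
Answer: sqrt(-132 + I*sqrt(166)) ≈ 0.56004 + 11.503*I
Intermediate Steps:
E(D, S) = sqrt(22 + D)
T(c) = 12*c (T(c) = 6*(2*c) = 12*c)
t = 2 (t = 1 + 1*1 = 1 + 1 = 2)
sqrt(t*(T(-4) - 18) + E(-188, -116)) = sqrt(2*(12*(-4) - 18) + sqrt(22 - 188)) = sqrt(2*(-48 - 18) + sqrt(-166)) = sqrt(2*(-66) + I*sqrt(166)) = sqrt(-132 + I*sqrt(166))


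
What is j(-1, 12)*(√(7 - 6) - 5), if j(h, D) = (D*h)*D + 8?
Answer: 544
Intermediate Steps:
j(h, D) = 8 + h*D² (j(h, D) = h*D² + 8 = 8 + h*D²)
j(-1, 12)*(√(7 - 6) - 5) = (8 - 1*12²)*(√(7 - 6) - 5) = (8 - 1*144)*(√1 - 5) = (8 - 144)*(1 - 5) = -136*(-4) = 544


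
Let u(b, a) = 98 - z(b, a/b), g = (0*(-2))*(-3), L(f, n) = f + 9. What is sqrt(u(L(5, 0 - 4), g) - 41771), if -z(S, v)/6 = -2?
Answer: I*sqrt(41685) ≈ 204.17*I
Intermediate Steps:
L(f, n) = 9 + f
z(S, v) = 12 (z(S, v) = -6*(-2) = 12)
g = 0 (g = 0*(-3) = 0)
u(b, a) = 86 (u(b, a) = 98 - 1*12 = 98 - 12 = 86)
sqrt(u(L(5, 0 - 4), g) - 41771) = sqrt(86 - 41771) = sqrt(-41685) = I*sqrt(41685)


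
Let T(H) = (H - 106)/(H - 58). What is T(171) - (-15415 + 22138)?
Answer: -759634/113 ≈ -6722.4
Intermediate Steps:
T(H) = (-106 + H)/(-58 + H)
T(171) - (-15415 + 22138) = (-106 + 171)/(-58 + 171) - (-15415 + 22138) = 65/113 - 1*6723 = (1/113)*65 - 6723 = 65/113 - 6723 = -759634/113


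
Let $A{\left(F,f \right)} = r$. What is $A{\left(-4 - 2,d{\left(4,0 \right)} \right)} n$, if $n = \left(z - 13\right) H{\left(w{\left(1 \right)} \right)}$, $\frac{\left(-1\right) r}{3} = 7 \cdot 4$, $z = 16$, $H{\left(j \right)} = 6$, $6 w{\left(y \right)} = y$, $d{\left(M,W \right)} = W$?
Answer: $-1512$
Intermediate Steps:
$w{\left(y \right)} = \frac{y}{6}$
$r = -84$ ($r = - 3 \cdot 7 \cdot 4 = \left(-3\right) 28 = -84$)
$A{\left(F,f \right)} = -84$
$n = 18$ ($n = \left(16 - 13\right) 6 = 3 \cdot 6 = 18$)
$A{\left(-4 - 2,d{\left(4,0 \right)} \right)} n = \left(-84\right) 18 = -1512$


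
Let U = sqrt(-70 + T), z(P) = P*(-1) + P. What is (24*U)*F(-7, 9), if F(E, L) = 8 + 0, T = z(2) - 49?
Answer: 192*I*sqrt(119) ≈ 2094.5*I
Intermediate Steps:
z(P) = 0 (z(P) = -P + P = 0)
T = -49 (T = 0 - 49 = -49)
F(E, L) = 8
U = I*sqrt(119) (U = sqrt(-70 - 49) = sqrt(-119) = I*sqrt(119) ≈ 10.909*I)
(24*U)*F(-7, 9) = (24*(I*sqrt(119)))*8 = (24*I*sqrt(119))*8 = 192*I*sqrt(119)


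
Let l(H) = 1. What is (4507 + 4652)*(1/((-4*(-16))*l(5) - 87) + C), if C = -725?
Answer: -152735484/23 ≈ -6.6407e+6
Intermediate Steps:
(4507 + 4652)*(1/((-4*(-16))*l(5) - 87) + C) = (4507 + 4652)*(1/(-4*(-16)*1 - 87) - 725) = 9159*(1/(64*1 - 87) - 725) = 9159*(1/(64 - 87) - 725) = 9159*(1/(-23) - 725) = 9159*(-1/23 - 725) = 9159*(-16676/23) = -152735484/23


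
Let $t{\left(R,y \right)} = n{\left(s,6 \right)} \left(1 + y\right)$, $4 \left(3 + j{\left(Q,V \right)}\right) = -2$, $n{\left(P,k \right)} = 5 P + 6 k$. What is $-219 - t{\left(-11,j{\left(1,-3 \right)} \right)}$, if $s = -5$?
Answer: $- \frac{383}{2} \approx -191.5$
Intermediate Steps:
$j{\left(Q,V \right)} = - \frac{7}{2}$ ($j{\left(Q,V \right)} = -3 + \frac{1}{4} \left(-2\right) = -3 - \frac{1}{2} = - \frac{7}{2}$)
$t{\left(R,y \right)} = 11 + 11 y$ ($t{\left(R,y \right)} = \left(5 \left(-5\right) + 6 \cdot 6\right) \left(1 + y\right) = \left(-25 + 36\right) \left(1 + y\right) = 11 \left(1 + y\right) = 11 + 11 y$)
$-219 - t{\left(-11,j{\left(1,-3 \right)} \right)} = -219 - \left(11 + 11 \left(- \frac{7}{2}\right)\right) = -219 - \left(11 - \frac{77}{2}\right) = -219 - - \frac{55}{2} = -219 + \frac{55}{2} = - \frac{383}{2}$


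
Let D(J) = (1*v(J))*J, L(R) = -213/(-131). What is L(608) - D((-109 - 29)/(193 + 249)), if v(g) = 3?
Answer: 74190/28951 ≈ 2.5626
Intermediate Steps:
L(R) = 213/131 (L(R) = -213*(-1/131) = 213/131)
D(J) = 3*J (D(J) = (1*3)*J = 3*J)
L(608) - D((-109 - 29)/(193 + 249)) = 213/131 - 3*(-109 - 29)/(193 + 249) = 213/131 - 3*(-138/442) = 213/131 - 3*(-138*1/442) = 213/131 - 3*(-69)/221 = 213/131 - 1*(-207/221) = 213/131 + 207/221 = 74190/28951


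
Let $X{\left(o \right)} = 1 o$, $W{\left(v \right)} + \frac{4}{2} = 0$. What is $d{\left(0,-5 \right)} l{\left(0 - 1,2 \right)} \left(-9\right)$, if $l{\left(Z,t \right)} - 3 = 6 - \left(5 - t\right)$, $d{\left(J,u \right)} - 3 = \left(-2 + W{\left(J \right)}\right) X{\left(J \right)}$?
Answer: $-162$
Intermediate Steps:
$W{\left(v \right)} = -2$ ($W{\left(v \right)} = -2 + 0 = -2$)
$X{\left(o \right)} = o$
$d{\left(J,u \right)} = 3 - 4 J$ ($d{\left(J,u \right)} = 3 + \left(-2 - 2\right) J = 3 - 4 J$)
$l{\left(Z,t \right)} = 4 + t$ ($l{\left(Z,t \right)} = 3 - \left(-1 - t\right) = 3 + \left(6 + \left(-5 + t\right)\right) = 3 + \left(1 + t\right) = 4 + t$)
$d{\left(0,-5 \right)} l{\left(0 - 1,2 \right)} \left(-9\right) = \left(3 - 0\right) \left(4 + 2\right) \left(-9\right) = \left(3 + 0\right) 6 \left(-9\right) = 3 \cdot 6 \left(-9\right) = 18 \left(-9\right) = -162$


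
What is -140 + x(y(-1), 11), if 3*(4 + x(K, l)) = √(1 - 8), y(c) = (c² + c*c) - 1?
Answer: -144 + I*√7/3 ≈ -144.0 + 0.88192*I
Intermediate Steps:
y(c) = -1 + 2*c² (y(c) = (c² + c²) - 1 = 2*c² - 1 = -1 + 2*c²)
x(K, l) = -4 + I*√7/3 (x(K, l) = -4 + √(1 - 8)/3 = -4 + √(-7)/3 = -4 + (I*√7)/3 = -4 + I*√7/3)
-140 + x(y(-1), 11) = -140 + (-4 + I*√7/3) = -144 + I*√7/3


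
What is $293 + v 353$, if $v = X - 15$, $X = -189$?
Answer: $-71719$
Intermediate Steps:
$v = -204$ ($v = -189 - 15 = -204$)
$293 + v 353 = 293 - 72012 = -71719$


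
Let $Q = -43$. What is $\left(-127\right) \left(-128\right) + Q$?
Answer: $16213$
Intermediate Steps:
$\left(-127\right) \left(-128\right) + Q = \left(-127\right) \left(-128\right) - 43 = 16256 - 43 = 16213$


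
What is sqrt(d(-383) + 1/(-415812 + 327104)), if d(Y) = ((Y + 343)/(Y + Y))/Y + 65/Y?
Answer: I*sqrt(49017967450093)/16987582 ≈ 0.41214*I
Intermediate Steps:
d(Y) = 65/Y + (343 + Y)/(2*Y**2) (d(Y) = ((343 + Y)/((2*Y)))/Y + 65/Y = ((343 + Y)*(1/(2*Y)))/Y + 65/Y = ((343 + Y)/(2*Y))/Y + 65/Y = (343 + Y)/(2*Y**2) + 65/Y = 65/Y + (343 + Y)/(2*Y**2))
sqrt(d(-383) + 1/(-415812 + 327104)) = sqrt((1/2)*(343 + 131*(-383))/(-383)**2 + 1/(-415812 + 327104)) = sqrt((1/2)*(1/146689)*(343 - 50173) + 1/(-88708)) = sqrt((1/2)*(1/146689)*(-49830) - 1/88708) = sqrt(-24915/146689 - 1/88708) = sqrt(-2210306509/13012487812) = I*sqrt(49017967450093)/16987582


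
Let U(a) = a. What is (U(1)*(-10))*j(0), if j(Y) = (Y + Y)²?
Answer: 0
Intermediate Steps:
j(Y) = 4*Y² (j(Y) = (2*Y)² = 4*Y²)
(U(1)*(-10))*j(0) = (1*(-10))*(4*0²) = -40*0 = -10*0 = 0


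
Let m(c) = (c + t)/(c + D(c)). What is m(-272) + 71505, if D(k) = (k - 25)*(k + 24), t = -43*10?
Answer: 2623661109/36692 ≈ 71505.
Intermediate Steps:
t = -430
D(k) = (-25 + k)*(24 + k)
m(c) = (-430 + c)/(-600 + c**2) (m(c) = (c - 430)/(c + (-600 + c**2 - c)) = (-430 + c)/(-600 + c**2))
m(-272) + 71505 = (-430 - 272)/(-600 + (-272)**2) + 71505 = -702/(-600 + 73984) + 71505 = -702/73384 + 71505 = (1/73384)*(-702) + 71505 = -351/36692 + 71505 = 2623661109/36692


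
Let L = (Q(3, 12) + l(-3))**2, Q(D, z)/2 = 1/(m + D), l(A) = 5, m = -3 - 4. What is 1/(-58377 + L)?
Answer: -4/233427 ≈ -1.7136e-5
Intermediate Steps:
m = -7
Q(D, z) = 2/(-7 + D)
L = 81/4 (L = (2/(-7 + 3) + 5)**2 = (2/(-4) + 5)**2 = (2*(-1/4) + 5)**2 = (-1/2 + 5)**2 = (9/2)**2 = 81/4 ≈ 20.250)
1/(-58377 + L) = 1/(-58377 + 81/4) = 1/(-233427/4) = -4/233427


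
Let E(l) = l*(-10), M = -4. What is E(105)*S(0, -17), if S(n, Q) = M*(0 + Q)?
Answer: -71400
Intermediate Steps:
S(n, Q) = -4*Q (S(n, Q) = -4*(0 + Q) = -4*Q)
E(l) = -10*l
E(105)*S(0, -17) = (-10*105)*(-4*(-17)) = -1050*68 = -71400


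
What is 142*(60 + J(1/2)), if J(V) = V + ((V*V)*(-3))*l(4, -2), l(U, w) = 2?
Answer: 8378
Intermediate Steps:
J(V) = V - 6*V**2 (J(V) = V + ((V*V)*(-3))*2 = V + (V**2*(-3))*2 = V - 3*V**2*2 = V - 6*V**2)
142*(60 + J(1/2)) = 142*(60 + (1 - 6/2)/2) = 142*(60 + (1 - 6*1/2)/2) = 142*(60 + (1 - 3)/2) = 142*(60 + (1/2)*(-2)) = 142*(60 - 1) = 142*59 = 8378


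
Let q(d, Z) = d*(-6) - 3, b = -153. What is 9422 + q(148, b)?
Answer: 8531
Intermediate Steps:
q(d, Z) = -3 - 6*d (q(d, Z) = -6*d - 3 = -3 - 6*d)
9422 + q(148, b) = 9422 + (-3 - 6*148) = 9422 + (-3 - 888) = 9422 - 891 = 8531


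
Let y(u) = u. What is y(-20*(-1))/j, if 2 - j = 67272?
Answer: -2/6727 ≈ -0.00029731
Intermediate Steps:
j = -67270 (j = 2 - 1*67272 = 2 - 67272 = -67270)
y(-20*(-1))/j = -20*(-1)/(-67270) = 20*(-1/67270) = -2/6727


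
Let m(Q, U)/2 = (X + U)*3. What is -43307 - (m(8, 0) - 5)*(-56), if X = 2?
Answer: -42915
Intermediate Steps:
m(Q, U) = 12 + 6*U (m(Q, U) = 2*((2 + U)*3) = 2*(6 + 3*U) = 12 + 6*U)
-43307 - (m(8, 0) - 5)*(-56) = -43307 - ((12 + 6*0) - 5)*(-56) = -43307 - ((12 + 0) - 5)*(-56) = -43307 - (12 - 5)*(-56) = -43307 - 7*(-56) = -43307 - 1*(-392) = -43307 + 392 = -42915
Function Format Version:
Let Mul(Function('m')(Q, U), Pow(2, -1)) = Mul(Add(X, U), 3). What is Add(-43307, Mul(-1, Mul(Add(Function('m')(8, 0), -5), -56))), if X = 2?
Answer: -42915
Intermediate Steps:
Function('m')(Q, U) = Add(12, Mul(6, U)) (Function('m')(Q, U) = Mul(2, Mul(Add(2, U), 3)) = Mul(2, Add(6, Mul(3, U))) = Add(12, Mul(6, U)))
Add(-43307, Mul(-1, Mul(Add(Function('m')(8, 0), -5), -56))) = Add(-43307, Mul(-1, Mul(Add(Add(12, Mul(6, 0)), -5), -56))) = Add(-43307, Mul(-1, Mul(Add(Add(12, 0), -5), -56))) = Add(-43307, Mul(-1, Mul(Add(12, -5), -56))) = Add(-43307, Mul(-1, Mul(7, -56))) = Add(-43307, Mul(-1, -392)) = Add(-43307, 392) = -42915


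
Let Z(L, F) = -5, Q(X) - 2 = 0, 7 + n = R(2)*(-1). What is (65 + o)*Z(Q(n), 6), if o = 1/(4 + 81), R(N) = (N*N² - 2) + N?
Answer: -5526/17 ≈ -325.06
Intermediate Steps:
R(N) = -2 + N + N³ (R(N) = (N³ - 2) + N = (-2 + N³) + N = -2 + N + N³)
o = 1/85 ≈ 0.011765
n = -15 (n = -7 + (-2 + 2 + 2³)*(-1) = -7 + (-2 + 2 + 8)*(-1) = -7 + 8*(-1) = -7 - 8 = -15)
Q(X) = 2 (Q(X) = 2 + 0 = 2)
(65 + o)*Z(Q(n), 6) = (65 + 1/85)*(-5) = (5526/85)*(-5) = -5526/17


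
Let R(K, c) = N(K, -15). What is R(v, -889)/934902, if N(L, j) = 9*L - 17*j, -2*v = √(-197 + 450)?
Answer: 85/311634 - √253/207756 ≈ 0.00019619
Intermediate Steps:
v = -√253/2 (v = -√(-197 + 450)/2 = -√253/2 ≈ -7.9530)
N(L, j) = -17*j + 9*L
R(K, c) = 255 + 9*K (R(K, c) = -17*(-15) + 9*K = 255 + 9*K)
R(v, -889)/934902 = (255 + 9*(-√253/2))/934902 = (255 - 9*√253/2)*(1/934902) = 85/311634 - √253/207756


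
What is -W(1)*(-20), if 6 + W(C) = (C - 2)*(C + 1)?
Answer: -160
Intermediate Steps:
W(C) = -6 + (1 + C)*(-2 + C) (W(C) = -6 + (C - 2)*(C + 1) = -6 + (-2 + C)*(1 + C) = -6 + (1 + C)*(-2 + C))
-W(1)*(-20) = -(-8 + 1² - 1*1)*(-20) = -(-8 + 1 - 1)*(-20) = -1*(-8)*(-20) = 8*(-20) = -160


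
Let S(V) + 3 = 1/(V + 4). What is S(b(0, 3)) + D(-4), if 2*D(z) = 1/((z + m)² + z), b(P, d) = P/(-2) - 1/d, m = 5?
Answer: -191/66 ≈ -2.8939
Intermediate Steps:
b(P, d) = -1/d - P/2 (b(P, d) = P*(-½) - 1/d = -P/2 - 1/d = -1/d - P/2)
D(z) = 1/(2*(z + (5 + z)²)) (D(z) = 1/(2*((z + 5)² + z)) = 1/(2*((5 + z)² + z)) = 1/(2*(z + (5 + z)²)))
S(V) = -3 + 1/(4 + V) (S(V) = -3 + 1/(V + 4) = -3 + 1/(4 + V))
S(b(0, 3)) + D(-4) = (-11 - 3*(-1/3 - ½*0))/(4 + (-1/3 - ½*0)) + 1/(2*(-4 + (5 - 4)²)) = (-11 - 3*(-1*⅓ + 0))/(4 + (-1*⅓ + 0)) + 1/(2*(-4 + 1²)) = (-11 - 3*(-⅓ + 0))/(4 + (-⅓ + 0)) + 1/(2*(-4 + 1)) = (-11 - 3*(-⅓))/(4 - ⅓) + (½)/(-3) = (-11 + 1)/(11/3) + (½)*(-⅓) = (3/11)*(-10) - ⅙ = -30/11 - ⅙ = -191/66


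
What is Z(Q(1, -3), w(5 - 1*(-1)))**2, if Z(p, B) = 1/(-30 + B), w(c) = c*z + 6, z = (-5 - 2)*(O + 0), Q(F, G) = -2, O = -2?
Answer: 1/3600 ≈ 0.00027778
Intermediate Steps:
z = 14 (z = (-5 - 2)*(-2 + 0) = -7*(-2) = 14)
w(c) = 6 + 14*c (w(c) = c*14 + 6 = 14*c + 6 = 6 + 14*c)
Z(Q(1, -3), w(5 - 1*(-1)))**2 = (1/(-30 + (6 + 14*(5 - 1*(-1)))))**2 = (1/(-30 + (6 + 14*(5 + 1))))**2 = (1/(-30 + (6 + 14*6)))**2 = (1/(-30 + (6 + 84)))**2 = (1/(-30 + 90))**2 = (1/60)**2 = 1/3600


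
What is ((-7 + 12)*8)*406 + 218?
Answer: 16458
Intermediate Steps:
((-7 + 12)*8)*406 + 218 = (5*8)*406 + 218 = 40*406 + 218 = 16240 + 218 = 16458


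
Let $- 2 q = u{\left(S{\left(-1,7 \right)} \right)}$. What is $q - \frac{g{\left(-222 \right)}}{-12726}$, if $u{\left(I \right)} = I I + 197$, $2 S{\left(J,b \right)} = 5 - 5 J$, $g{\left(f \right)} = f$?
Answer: $- \frac{235468}{2121} \approx -111.02$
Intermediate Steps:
$S{\left(J,b \right)} = \frac{5}{2} - \frac{5 J}{2}$ ($S{\left(J,b \right)} = \frac{5 - 5 J}{2} = \frac{5}{2} - \frac{5 J}{2}$)
$u{\left(I \right)} = 197 + I^{2}$ ($u{\left(I \right)} = I^{2} + 197 = 197 + I^{2}$)
$q = -111$ ($q = - \frac{197 + \left(\frac{5}{2} - - \frac{5}{2}\right)^{2}}{2} = - \frac{197 + \left(\frac{5}{2} + \frac{5}{2}\right)^{2}}{2} = - \frac{197 + 5^{2}}{2} = - \frac{197 + 25}{2} = \left(- \frac{1}{2}\right) 222 = -111$)
$q - \frac{g{\left(-222 \right)}}{-12726} = -111 - - \frac{222}{-12726} = -111 - \left(-222\right) \left(- \frac{1}{12726}\right) = -111 - \frac{37}{2121} = - \frac{235468}{2121}$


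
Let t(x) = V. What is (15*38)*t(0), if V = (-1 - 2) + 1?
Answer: -1140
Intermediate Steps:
V = -2 (V = -3 + 1 = -2)
t(x) = -2
(15*38)*t(0) = (15*38)*(-2) = 570*(-2) = -1140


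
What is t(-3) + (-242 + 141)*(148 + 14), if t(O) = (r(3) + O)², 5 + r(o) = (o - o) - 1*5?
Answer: -16193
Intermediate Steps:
r(o) = -10 (r(o) = -5 + ((o - o) - 1*5) = -5 + (0 - 5) = -5 - 5 = -10)
t(O) = (-10 + O)²
t(-3) + (-242 + 141)*(148 + 14) = (-10 - 3)² + (-242 + 141)*(148 + 14) = (-13)² - 101*162 = 169 - 16362 = -16193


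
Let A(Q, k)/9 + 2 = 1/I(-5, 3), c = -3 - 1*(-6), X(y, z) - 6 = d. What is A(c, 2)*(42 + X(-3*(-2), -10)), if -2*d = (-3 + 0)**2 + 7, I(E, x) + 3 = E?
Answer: -765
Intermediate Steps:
I(E, x) = -3 + E
d = -8 (d = -((-3 + 0)**2 + 7)/2 = -((-3)**2 + 7)/2 = -(9 + 7)/2 = -1/2*16 = -8)
X(y, z) = -2 (X(y, z) = 6 - 8 = -2)
c = 3 (c = -3 + 6 = 3)
A(Q, k) = -153/8 (A(Q, k) = -18 + 9/(-3 - 5) = -18 + 9/(-8) = -18 + 9*(-1/8) = -18 - 9/8 = -153/8)
A(c, 2)*(42 + X(-3*(-2), -10)) = -153*(42 - 2)/8 = -153/8*40 = -765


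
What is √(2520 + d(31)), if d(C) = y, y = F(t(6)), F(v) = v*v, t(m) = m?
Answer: 6*√71 ≈ 50.557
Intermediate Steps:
F(v) = v²
y = 36 (y = 6² = 36)
d(C) = 36
√(2520 + d(31)) = √(2520 + 36) = √2556 = 6*√71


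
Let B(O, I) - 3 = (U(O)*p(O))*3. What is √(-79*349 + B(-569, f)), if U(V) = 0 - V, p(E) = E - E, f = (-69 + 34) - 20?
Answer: 4*I*√1723 ≈ 166.04*I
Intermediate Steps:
f = -55 (f = -35 - 20 = -55)
p(E) = 0
U(V) = -V
B(O, I) = 3 (B(O, I) = 3 + (-O*0)*3 = 3 + 0*3 = 3 + 0 = 3)
√(-79*349 + B(-569, f)) = √(-79*349 + 3) = √(-27571 + 3) = √(-27568) = 4*I*√1723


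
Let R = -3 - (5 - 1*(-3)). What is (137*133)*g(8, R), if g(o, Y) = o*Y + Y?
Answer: -1803879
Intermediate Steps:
R = -11 (R = -3 - (5 + 3) = -3 - 1*8 = -3 - 8 = -11)
g(o, Y) = Y + Y*o (g(o, Y) = Y*o + Y = Y + Y*o)
(137*133)*g(8, R) = (137*133)*(-11*(1 + 8)) = 18221*(-11*9) = 18221*(-99) = -1803879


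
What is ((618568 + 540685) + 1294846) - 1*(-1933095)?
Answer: 4387194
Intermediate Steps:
((618568 + 540685) + 1294846) - 1*(-1933095) = (1159253 + 1294846) + 1933095 = 2454099 + 1933095 = 4387194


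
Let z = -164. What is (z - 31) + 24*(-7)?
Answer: -363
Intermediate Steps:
(z - 31) + 24*(-7) = (-164 - 31) + 24*(-7) = -195 - 168 = -363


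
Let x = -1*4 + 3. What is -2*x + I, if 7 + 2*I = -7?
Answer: -5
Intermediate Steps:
x = -1 (x = -4 + 3 = -1)
I = -7 (I = -7/2 + (½)*(-7) = -7/2 - 7/2 = -7)
-2*x + I = -2*(-1) - 7 = 2 - 7 = -5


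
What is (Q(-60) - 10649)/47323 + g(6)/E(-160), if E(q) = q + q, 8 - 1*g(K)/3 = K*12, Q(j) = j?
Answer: 88424/236615 ≈ 0.37370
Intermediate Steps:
g(K) = 24 - 36*K (g(K) = 24 - 3*K*12 = 24 - 36*K)
E(q) = 2*q
(Q(-60) - 10649)/47323 + g(6)/E(-160) = (-60 - 10649)/47323 + (24 - 36*6)/((2*(-160))) = -10709*1/47323 + (24 - 216)/(-320) = -10709/47323 - 192*(-1/320) = -10709/47323 + ⅗ = 88424/236615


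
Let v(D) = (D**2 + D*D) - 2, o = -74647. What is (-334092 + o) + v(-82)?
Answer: -395293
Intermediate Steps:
v(D) = -2 + 2*D**2 (v(D) = (D**2 + D**2) - 2 = 2*D**2 - 2 = -2 + 2*D**2)
(-334092 + o) + v(-82) = (-334092 - 74647) + (-2 + 2*(-82)**2) = -408739 + (-2 + 2*6724) = -408739 + (-2 + 13448) = -408739 + 13446 = -395293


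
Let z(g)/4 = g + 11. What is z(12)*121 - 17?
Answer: 11115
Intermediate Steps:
z(g) = 44 + 4*g (z(g) = 4*(g + 11) = 4*(11 + g) = 44 + 4*g)
z(12)*121 - 17 = (44 + 4*12)*121 - 17 = (44 + 48)*121 - 17 = 92*121 - 17 = 11132 - 17 = 11115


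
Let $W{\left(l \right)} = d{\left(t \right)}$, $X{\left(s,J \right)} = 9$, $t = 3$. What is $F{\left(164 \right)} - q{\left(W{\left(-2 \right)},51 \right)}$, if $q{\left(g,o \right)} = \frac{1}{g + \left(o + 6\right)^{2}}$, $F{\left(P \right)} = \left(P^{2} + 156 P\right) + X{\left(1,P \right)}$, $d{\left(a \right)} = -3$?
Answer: $\frac{170379293}{3246} \approx 52489.0$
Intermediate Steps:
$W{\left(l \right)} = -3$
$F{\left(P \right)} = 9 + P^{2} + 156 P$ ($F{\left(P \right)} = \left(P^{2} + 156 P\right) + 9 = 9 + P^{2} + 156 P$)
$q{\left(g,o \right)} = \frac{1}{g + \left(6 + o\right)^{2}}$
$F{\left(164 \right)} - q{\left(W{\left(-2 \right)},51 \right)} = \left(9 + 164^{2} + 156 \cdot 164\right) - \frac{1}{-3 + \left(6 + 51\right)^{2}} = \left(9 + 26896 + 25584\right) - \frac{1}{-3 + 57^{2}} = 52489 - \frac{1}{-3 + 3249} = 52489 - \frac{1}{3246} = \frac{170379293}{3246}$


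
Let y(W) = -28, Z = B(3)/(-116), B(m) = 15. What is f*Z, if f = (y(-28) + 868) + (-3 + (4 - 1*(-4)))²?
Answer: -12975/116 ≈ -111.85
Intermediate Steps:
Z = -15/116 (Z = 15/(-116) = 15*(-1/116) = -15/116 ≈ -0.12931)
f = 865 (f = (-28 + 868) + (-3 + (4 - 1*(-4)))² = 840 + (-3 + (4 + 4))² = 840 + (-3 + 8)² = 840 + 5² = 840 + 25 = 865)
f*Z = 865*(-15/116) = -12975/116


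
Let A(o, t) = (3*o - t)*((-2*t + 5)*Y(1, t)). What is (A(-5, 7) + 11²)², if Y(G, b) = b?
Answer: 2271049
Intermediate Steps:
A(o, t) = t*(5 - 2*t)*(-t + 3*o) (A(o, t) = (3*o - t)*((-2*t + 5)*t) = (-t + 3*o)*((5 - 2*t)*t) = (-t + 3*o)*(t*(5 - 2*t)) = t*(5 - 2*t)*(-t + 3*o))
(A(-5, 7) + 11²)² = (7*(-5*7 + 2*7² + 15*(-5) - 6*(-5)*7) + 11²)² = (7*(-35 + 2*49 - 75 + 210) + 121)² = (7*(-35 + 98 - 75 + 210) + 121)² = (7*198 + 121)² = (1386 + 121)² = 1507² = 2271049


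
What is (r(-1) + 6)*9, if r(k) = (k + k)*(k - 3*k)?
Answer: 18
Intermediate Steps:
r(k) = -4*k² (r(k) = (2*k)*(-2*k) = -4*k²)
(r(-1) + 6)*9 = (-4*(-1)² + 6)*9 = (-4*1 + 6)*9 = (-4 + 6)*9 = 2*9 = 18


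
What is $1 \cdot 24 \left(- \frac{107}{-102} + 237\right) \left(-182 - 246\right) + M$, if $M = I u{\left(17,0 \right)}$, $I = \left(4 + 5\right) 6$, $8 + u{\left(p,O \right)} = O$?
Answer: $- \frac{41576416}{17} \approx -2.4457 \cdot 10^{6}$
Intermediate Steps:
$u{\left(p,O \right)} = -8 + O$
$I = 54$ ($I = 9 \cdot 6 = 54$)
$M = -432$ ($M = 54 \left(-8 + 0\right) = 54 \left(-8\right) = -432$)
$1 \cdot 24 \left(- \frac{107}{-102} + 237\right) \left(-182 - 246\right) + M = 1 \cdot 24 \left(- \frac{107}{-102} + 237\right) \left(-182 - 246\right) - 432 = 24 \left(\left(-107\right) \left(- \frac{1}{102}\right) + 237\right) \left(-428\right) - 432 = 24 \left(\frac{107}{102} + 237\right) \left(-428\right) - 432 = 24 \cdot \frac{24281}{102} \left(-428\right) - 432 = 24 \left(- \frac{5196134}{51}\right) - 432 = - \frac{41569072}{17} - 432 = - \frac{41576416}{17}$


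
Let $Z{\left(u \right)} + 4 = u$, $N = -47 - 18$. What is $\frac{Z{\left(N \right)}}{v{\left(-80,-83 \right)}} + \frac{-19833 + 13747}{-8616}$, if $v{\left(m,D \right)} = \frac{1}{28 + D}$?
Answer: $\frac{16351903}{4308} \approx 3795.7$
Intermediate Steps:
$N = -65$ ($N = -47 - 18 = -65$)
$Z{\left(u \right)} = -4 + u$
$\frac{Z{\left(N \right)}}{v{\left(-80,-83 \right)}} + \frac{-19833 + 13747}{-8616} = \frac{-4 - 65}{\frac{1}{28 - 83}} + \frac{-19833 + 13747}{-8616} = - \frac{69}{\frac{1}{-55}} - - \frac{3043}{4308} = - \frac{69}{- \frac{1}{55}} + \frac{3043}{4308} = \left(-69\right) \left(-55\right) + \frac{3043}{4308} = 3795 + \frac{3043}{4308} = \frac{16351903}{4308}$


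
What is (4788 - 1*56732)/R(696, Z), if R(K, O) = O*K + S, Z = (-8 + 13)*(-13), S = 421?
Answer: 51944/44819 ≈ 1.1590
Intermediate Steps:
Z = -65 (Z = 5*(-13) = -65)
R(K, O) = 421 + K*O (R(K, O) = O*K + 421 = K*O + 421 = 421 + K*O)
(4788 - 1*56732)/R(696, Z) = (4788 - 1*56732)/(421 + 696*(-65)) = (4788 - 56732)/(421 - 45240) = -51944/(-44819) = -51944*(-1/44819) = 51944/44819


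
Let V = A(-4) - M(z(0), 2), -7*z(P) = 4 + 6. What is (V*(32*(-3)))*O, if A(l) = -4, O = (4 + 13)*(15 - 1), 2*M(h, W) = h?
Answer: 75072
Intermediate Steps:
z(P) = -10/7 (z(P) = -(4 + 6)/7 = -1/7*10 = -10/7)
M(h, W) = h/2
O = 238 (O = 17*14 = 238)
V = -23/7 (V = -4 - (-10)/(2*7) = -4 - 1*(-5/7) = -4 + 5/7 = -23/7 ≈ -3.2857)
(V*(32*(-3)))*O = -736*(-3)/7*238 = -23/7*(-96)*238 = (2208/7)*238 = 75072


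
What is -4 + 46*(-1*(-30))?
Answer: 1376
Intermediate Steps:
-4 + 46*(-1*(-30)) = -4 + 46*30 = -4 + 1380 = 1376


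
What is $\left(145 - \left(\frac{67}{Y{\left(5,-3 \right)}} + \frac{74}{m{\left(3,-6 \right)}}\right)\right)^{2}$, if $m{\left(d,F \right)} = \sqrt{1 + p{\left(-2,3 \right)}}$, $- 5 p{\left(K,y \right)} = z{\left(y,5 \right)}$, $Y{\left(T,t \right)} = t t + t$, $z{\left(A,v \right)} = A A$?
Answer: $\frac{398389}{36} + \frac{29711 i \sqrt{5}}{3} \approx 11066.0 + 22145.0 i$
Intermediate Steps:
$z{\left(A,v \right)} = A^{2}$
$Y{\left(T,t \right)} = t + t^{2}$ ($Y{\left(T,t \right)} = t^{2} + t = t + t^{2}$)
$p{\left(K,y \right)} = - \frac{y^{2}}{5}$
$m{\left(d,F \right)} = \frac{2 i \sqrt{5}}{5}$ ($m{\left(d,F \right)} = \sqrt{1 - \frac{3^{2}}{5}} = \sqrt{1 - \frac{9}{5}} = \sqrt{- \frac{4}{5}} = \frac{2 i \sqrt{5}}{5}$)
$\left(145 - \left(\frac{67}{Y{\left(5,-3 \right)}} + \frac{74}{m{\left(3,-6 \right)}}\right)\right)^{2} = \left(145 - \left(67 \left(- \frac{1}{3 \left(1 - 3\right)}\right) + 74 \left(- \frac{i \sqrt{5}}{2}\right)\right)\right)^{2} = \left(145 - \left(\frac{67}{6} + 74 \left(- \frac{1}{2}\right) i \sqrt{5}\right)\right)^{2} = \left(145 + \left(37 i \sqrt{5} - \frac{67}{6}\right)\right)^{2} = \left(145 - \left(\frac{67}{6} - 37 i \sqrt{5}\right)\right)^{2} = \left(\frac{803}{6} + 37 i \sqrt{5}\right)^{2}$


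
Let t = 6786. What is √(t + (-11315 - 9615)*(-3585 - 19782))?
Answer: 4*√30567381 ≈ 22115.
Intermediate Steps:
√(t + (-11315 - 9615)*(-3585 - 19782)) = √(6786 + (-11315 - 9615)*(-3585 - 19782)) = √(6786 - 20930*(-23367)) = √(6786 + 489071310) = √489078096 = 4*√30567381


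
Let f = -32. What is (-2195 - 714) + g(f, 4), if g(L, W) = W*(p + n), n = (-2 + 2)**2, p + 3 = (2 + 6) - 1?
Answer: -2893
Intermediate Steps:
p = 4 (p = -3 + ((2 + 6) - 1) = -3 + (8 - 1) = -3 + 7 = 4)
n = 0 (n = 0**2 = 0)
g(L, W) = 4*W (g(L, W) = W*(4 + 0) = W*4 = 4*W)
(-2195 - 714) + g(f, 4) = (-2195 - 714) + 4*4 = -2909 + 16 = -2893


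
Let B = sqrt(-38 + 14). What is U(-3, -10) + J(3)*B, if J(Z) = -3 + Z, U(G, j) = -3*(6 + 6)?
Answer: -36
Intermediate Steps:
U(G, j) = -36 (U(G, j) = -3*12 = -36)
B = 2*I*sqrt(6) (B = sqrt(-24) = 2*I*sqrt(6) ≈ 4.899*I)
U(-3, -10) + J(3)*B = -36 + (-3 + 3)*(2*I*sqrt(6)) = -36 + 0*(2*I*sqrt(6)) = -36 + 0 = -36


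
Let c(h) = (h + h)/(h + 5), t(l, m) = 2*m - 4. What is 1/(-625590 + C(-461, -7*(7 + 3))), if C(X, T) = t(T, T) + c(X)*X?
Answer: -228/142879873 ≈ -1.5957e-6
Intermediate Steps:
t(l, m) = -4 + 2*m
c(h) = 2*h/(5 + h) (c(h) = (2*h)/(5 + h) = 2*h/(5 + h))
C(X, T) = -4 + 2*T + 2*X²/(5 + X) (C(X, T) = (-4 + 2*T) + (2*X/(5 + X))*X = (-4 + 2*T) + 2*X²/(5 + X) = -4 + 2*T + 2*X²/(5 + X))
1/(-625590 + C(-461, -7*(7 + 3))) = 1/(-625590 + 2*((-461)² + (-2 - 7*(7 + 3))*(5 - 461))/(5 - 461)) = 1/(-625590 + 2*(212521 + (-2 - 7*10)*(-456))/(-456)) = 1/(-625590 + 2*(-1/456)*(212521 + (-2 - 70)*(-456))) = 1/(-625590 + 2*(-1/456)*(212521 - 72*(-456))) = 1/(-625590 + 2*(-1/456)*(212521 + 32832)) = 1/(-625590 + 2*(-1/456)*245353) = 1/(-625590 - 245353/228) = 1/(-142879873/228) = -228/142879873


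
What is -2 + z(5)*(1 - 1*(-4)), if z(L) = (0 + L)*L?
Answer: 123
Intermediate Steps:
z(L) = L² (z(L) = L*L = L²)
-2 + z(5)*(1 - 1*(-4)) = -2 + 5²*(1 - 1*(-4)) = -2 + 25*(1 + 4) = -2 + 25*5 = -2 + 125 = 123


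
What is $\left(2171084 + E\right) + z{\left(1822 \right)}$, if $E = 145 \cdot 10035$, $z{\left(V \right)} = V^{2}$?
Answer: $6945843$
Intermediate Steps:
$E = 1455075$
$\left(2171084 + E\right) + z{\left(1822 \right)} = \left(2171084 + 1455075\right) + 1822^{2} = 3626159 + 3319684 = 6945843$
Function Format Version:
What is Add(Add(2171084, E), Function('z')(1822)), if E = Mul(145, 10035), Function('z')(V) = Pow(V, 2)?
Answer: 6945843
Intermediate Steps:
E = 1455075
Add(Add(2171084, E), Function('z')(1822)) = Add(Add(2171084, 1455075), Pow(1822, 2)) = Add(3626159, 3319684) = 6945843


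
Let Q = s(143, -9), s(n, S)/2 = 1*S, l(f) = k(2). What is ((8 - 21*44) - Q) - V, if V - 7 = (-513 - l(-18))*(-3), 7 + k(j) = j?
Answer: -2429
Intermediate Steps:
k(j) = -7 + j
l(f) = -5 (l(f) = -7 + 2 = -5)
s(n, S) = 2*S (s(n, S) = 2*(1*S) = 2*S)
Q = -18 (Q = 2*(-9) = -18)
V = 1531 (V = 7 + (-513 - 1*(-5))*(-3) = 7 + (-513 + 5)*(-3) = 7 - 508*(-3) = 7 + 1524 = 1531)
((8 - 21*44) - Q) - V = ((8 - 21*44) - 1*(-18)) - 1*1531 = ((8 - 924) + 18) - 1531 = (-916 + 18) - 1531 = -898 - 1531 = -2429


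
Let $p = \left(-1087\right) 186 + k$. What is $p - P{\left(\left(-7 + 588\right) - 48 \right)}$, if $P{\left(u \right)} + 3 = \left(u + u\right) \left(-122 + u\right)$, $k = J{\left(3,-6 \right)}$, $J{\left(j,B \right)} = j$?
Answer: $-640302$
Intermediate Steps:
$k = 3$
$P{\left(u \right)} = -3 + 2 u \left(-122 + u\right)$ ($P{\left(u \right)} = -3 + \left(u + u\right) \left(-122 + u\right) = -3 + 2 u \left(-122 + u\right)$)
$p = -202179$ ($p = \left(-1087\right) 186 + 3 = -202182 + 3 = -202179$)
$p - P{\left(\left(-7 + 588\right) - 48 \right)} = -202179 - \left(-3 - 244 \left(\left(-7 + 588\right) - 48\right) + 2 \left(\left(-7 + 588\right) - 48\right)^{2}\right) = -202179 - \left(-3 - 244 \left(581 - 48\right) + 2 \left(581 - 48\right)^{2}\right) = -202179 - \left(-3 - 130052 + 2 \cdot 533^{2}\right) = -202179 - \left(-3 - 130052 + 2 \cdot 284089\right) = -202179 - \left(-3 - 130052 + 568178\right) = -202179 - 438123 = -640302$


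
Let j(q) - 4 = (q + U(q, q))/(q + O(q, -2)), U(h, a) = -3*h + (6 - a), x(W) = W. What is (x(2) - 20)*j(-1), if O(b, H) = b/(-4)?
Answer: 144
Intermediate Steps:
O(b, H) = -b/4 (O(b, H) = b*(-¼) = -b/4)
U(h, a) = 6 - a - 3*h
j(q) = 4 + 4*(6 - 3*q)/(3*q) (j(q) = 4 + (q + (6 - q - 3*q))/(q - q/4) = 4 + (q + (6 - 4*q))/((3*q/4)) = 4 + (6 - 3*q)*(4/(3*q)) = 4 + 4*(6 - 3*q)/(3*q))
(x(2) - 20)*j(-1) = (2 - 20)*(8/(-1)) = -144*(-1) = -18*(-8) = 144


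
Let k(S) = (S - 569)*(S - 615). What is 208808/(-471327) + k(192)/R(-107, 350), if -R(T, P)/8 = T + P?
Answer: -2798848547/33935544 ≈ -82.475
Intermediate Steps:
k(S) = (-615 + S)*(-569 + S) (k(S) = (-569 + S)*(-615 + S) = (-615 + S)*(-569 + S))
R(T, P) = -8*P - 8*T (R(T, P) = -8*(T + P) = -8*(P + T) = -8*P - 8*T)
208808/(-471327) + k(192)/R(-107, 350) = 208808/(-471327) + (349935 + 192² - 1184*192)/(-8*350 - 8*(-107)) = 208808*(-1/471327) + (349935 + 36864 - 227328)/(-2800 + 856) = -208808/471327 + 159471/(-1944) = -208808/471327 + 159471*(-1/1944) = -208808/471327 - 17719/216 = -2798848547/33935544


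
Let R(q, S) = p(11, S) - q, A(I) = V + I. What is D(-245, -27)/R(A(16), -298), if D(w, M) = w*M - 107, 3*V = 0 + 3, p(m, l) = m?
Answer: -3254/3 ≈ -1084.7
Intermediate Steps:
V = 1 (V = (0 + 3)/3 = (⅓)*3 = 1)
D(w, M) = -107 + M*w (D(w, M) = M*w - 107 = -107 + M*w)
A(I) = 1 + I
R(q, S) = 11 - q
D(-245, -27)/R(A(16), -298) = (-107 - 27*(-245))/(11 - (1 + 16)) = (-107 + 6615)/(11 - 1*17) = 6508/(11 - 17) = 6508/(-6) = 6508*(-⅙) = -3254/3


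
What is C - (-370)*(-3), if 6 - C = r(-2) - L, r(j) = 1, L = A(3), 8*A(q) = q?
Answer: -8837/8 ≈ -1104.6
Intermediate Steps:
A(q) = q/8
L = 3/8 (L = (1/8)*3 = 3/8 ≈ 0.37500)
C = 43/8 (C = 6 - (1 - 1*3/8) = 6 - (1 - 3/8) = 6 - 1*5/8 = 6 - 5/8 = 43/8 ≈ 5.3750)
C - (-370)*(-3) = 43/8 - (-370)*(-3) = 43/8 - 37*30 = 43/8 - 1110 = -8837/8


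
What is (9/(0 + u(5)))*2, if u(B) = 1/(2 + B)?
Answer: 126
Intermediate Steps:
(9/(0 + u(5)))*2 = (9/(0 + 1/(2 + 5)))*2 = (9/(0 + 1/7))*2 = (9/(0 + ⅐))*2 = (9/(⅐))*2 = (7*9)*2 = 63*2 = 126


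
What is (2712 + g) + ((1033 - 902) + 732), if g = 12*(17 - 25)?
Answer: 3479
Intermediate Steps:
g = -96 (g = 12*(-8) = -96)
(2712 + g) + ((1033 - 902) + 732) = (2712 - 96) + ((1033 - 902) + 732) = 2616 + (131 + 732) = 2616 + 863 = 3479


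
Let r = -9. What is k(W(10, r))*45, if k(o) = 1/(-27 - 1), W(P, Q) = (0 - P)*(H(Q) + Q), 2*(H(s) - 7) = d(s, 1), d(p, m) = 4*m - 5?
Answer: -45/28 ≈ -1.6071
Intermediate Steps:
d(p, m) = -5 + 4*m
H(s) = 13/2 (H(s) = 7 + (-5 + 4*1)/2 = 7 + (-5 + 4)/2 = 7 + (1/2)*(-1) = 7 - 1/2 = 13/2)
W(P, Q) = -P*(13/2 + Q) (W(P, Q) = (0 - P)*(13/2 + Q) = (-P)*(13/2 + Q) = -P*(13/2 + Q))
k(o) = -1/28 (k(o) = 1/(-28) = -1/28)
k(W(10, r))*45 = -1/28*45 = -45/28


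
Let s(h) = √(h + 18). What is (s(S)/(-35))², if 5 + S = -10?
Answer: 3/1225 ≈ 0.0024490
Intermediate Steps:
S = -15 (S = -5 - 10 = -15)
s(h) = √(18 + h)
(s(S)/(-35))² = (√(18 - 15)/(-35))² = (√3*(-1/35))² = (-√3/35)² = 3/1225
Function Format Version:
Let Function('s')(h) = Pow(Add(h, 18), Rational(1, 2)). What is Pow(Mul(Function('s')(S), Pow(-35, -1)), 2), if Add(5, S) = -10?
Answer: Rational(3, 1225) ≈ 0.0024490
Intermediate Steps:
S = -15 (S = Add(-5, -10) = -15)
Function('s')(h) = Pow(Add(18, h), Rational(1, 2))
Pow(Mul(Function('s')(S), Pow(-35, -1)), 2) = Pow(Mul(Pow(Add(18, -15), Rational(1, 2)), Pow(-35, -1)), 2) = Pow(Mul(Pow(3, Rational(1, 2)), Rational(-1, 35)), 2) = Pow(Mul(Rational(-1, 35), Pow(3, Rational(1, 2))), 2) = Rational(3, 1225)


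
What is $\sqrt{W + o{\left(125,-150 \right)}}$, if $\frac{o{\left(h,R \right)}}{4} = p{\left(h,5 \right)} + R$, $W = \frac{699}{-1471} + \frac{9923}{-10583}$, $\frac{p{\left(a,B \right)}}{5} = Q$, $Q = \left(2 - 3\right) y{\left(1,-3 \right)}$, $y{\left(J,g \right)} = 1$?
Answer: $\frac{3 i \sqrt{16733263072978070}}{15567593} \approx 24.928 i$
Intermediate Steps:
$Q = -1$ ($Q = \left(2 - 3\right) 1 = \left(-1\right) 1 = -1$)
$p{\left(a,B \right)} = -5$ ($p{\left(a,B \right)} = 5 \left(-1\right) = -5$)
$W = - \frac{21994250}{15567593}$ ($W = 699 \left(- \frac{1}{1471}\right) + 9923 \left(- \frac{1}{10583}\right) = - \frac{699}{1471} - \frac{9923}{10583} = - \frac{21994250}{15567593} \approx -1.4128$)
$o{\left(h,R \right)} = -20 + 4 R$ ($o{\left(h,R \right)} = 4 \left(-5 + R\right) = -20 + 4 R$)
$\sqrt{W + o{\left(125,-150 \right)}} = \sqrt{- \frac{21994250}{15567593} + \left(-20 + 4 \left(-150\right)\right)} = \sqrt{- \frac{21994250}{15567593} - 620} = \sqrt{- \frac{9673901910}{15567593}} = \frac{3 i \sqrt{16733263072978070}}{15567593}$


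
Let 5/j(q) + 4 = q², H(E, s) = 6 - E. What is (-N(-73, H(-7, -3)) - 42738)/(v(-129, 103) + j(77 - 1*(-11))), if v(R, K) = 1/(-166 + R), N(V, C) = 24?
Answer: 19527694920/1253 ≈ 1.5585e+7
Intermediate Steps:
j(q) = 5/(-4 + q²)
(-N(-73, H(-7, -3)) - 42738)/(v(-129, 103) + j(77 - 1*(-11))) = (-1*24 - 42738)/(1/(-166 - 129) + 5/(-4 + (77 - 1*(-11))²)) = (-24 - 42738)/(1/(-295) + 5/(-4 + (77 + 11)²)) = -42762/(-1/295 + 5/(-4 + 88²)) = -42762/(-1/295 + 5/(-4 + 7744)) = -42762/(-1/295 + 5/7740) = -42762/(-1/295 + 5*(1/7740)) = -42762/(-1/295 + 1/1548) = -42762/(-1253/456660) = -42762*(-456660/1253) = 19527694920/1253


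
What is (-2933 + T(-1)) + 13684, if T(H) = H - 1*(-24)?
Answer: 10774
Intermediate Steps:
T(H) = 24 + H (T(H) = H + 24 = 24 + H)
(-2933 + T(-1)) + 13684 = (-2933 + (24 - 1)) + 13684 = (-2933 + 23) + 13684 = -2910 + 13684 = 10774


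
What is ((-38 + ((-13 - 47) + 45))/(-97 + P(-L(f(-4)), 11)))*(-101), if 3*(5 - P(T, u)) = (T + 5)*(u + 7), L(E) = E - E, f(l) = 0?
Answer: -5353/122 ≈ -43.877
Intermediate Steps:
L(E) = 0
P(T, u) = 5 - (5 + T)*(7 + u)/3 (P(T, u) = 5 - (T + 5)*(u + 7)/3 = 5 - (5 + T)*(7 + u)/3)
((-38 + ((-13 - 47) + 45))/(-97 + P(-L(f(-4)), 11)))*(-101) = ((-38 + ((-13 - 47) + 45))/(-97 + (-20/3 - (-7)*0/3 - 5/3*11 - ⅓*(-1*0)*11)))*(-101) = ((-38 + (-60 + 45))/(-97 + (-20/3 - 7/3*0 - 55/3 - ⅓*0*11)))*(-101) = ((-38 - 15)/(-97 + (-20/3 + 0 - 55/3 + 0)))*(-101) = -53/(-97 - 25)*(-101) = -53/(-122)*(-101) = -53*(-1/122)*(-101) = (53/122)*(-101) = -5353/122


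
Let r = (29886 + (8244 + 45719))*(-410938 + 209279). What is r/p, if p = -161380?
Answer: 16908905491/161380 ≈ 1.0478e+5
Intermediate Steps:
r = -16908905491 (r = (29886 + 53963)*(-201659) = 83849*(-201659) = -16908905491)
r/p = -16908905491/(-161380) = -16908905491*(-1/161380) = 16908905491/161380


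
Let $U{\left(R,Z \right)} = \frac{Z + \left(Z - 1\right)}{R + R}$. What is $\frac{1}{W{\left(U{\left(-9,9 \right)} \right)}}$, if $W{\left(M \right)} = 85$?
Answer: $\frac{1}{85} \approx 0.011765$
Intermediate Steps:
$U{\left(R,Z \right)} = \frac{-1 + 2 Z}{2 R}$ ($U{\left(R,Z \right)} = \frac{Z + \left(Z - 1\right)}{2 R} = \left(Z + \left(-1 + Z\right)\right) \frac{1}{2 R} = \left(-1 + 2 Z\right) \frac{1}{2 R} = \frac{-1 + 2 Z}{2 R}$)
$\frac{1}{W{\left(U{\left(-9,9 \right)} \right)}} = \frac{1}{85}$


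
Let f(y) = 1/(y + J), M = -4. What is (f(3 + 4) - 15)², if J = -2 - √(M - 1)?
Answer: (2220*√5 + 4351*I)/(10*(√5 + 2*I)) ≈ 220.02 - 2.2112*I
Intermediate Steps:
J = -2 - I*√5 (J = -2 - √(-4 - 1) = -2 - √(-5) = -2 - I*√5 ≈ -2.0 - 2.2361*I)
f(y) = 1/(-2 + y - I*√5) (f(y) = 1/(y + (-2 - I*√5)) = 1/(-2 + y - I*√5))
(f(3 + 4) - 15)² = (1/(-2 + (3 + 4) - I*√5) - 15)² = (1/(-2 + 7 - I*√5) - 15)² = (1/(5 - I*√5) - 15)² = (-15 + 1/(5 - I*√5))²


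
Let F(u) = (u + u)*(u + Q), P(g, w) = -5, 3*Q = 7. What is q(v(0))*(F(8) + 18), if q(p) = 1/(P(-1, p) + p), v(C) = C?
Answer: -110/3 ≈ -36.667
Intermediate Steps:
Q = 7/3 (Q = (⅓)*7 = 7/3 ≈ 2.3333)
q(p) = 1/(-5 + p)
F(u) = 2*u*(7/3 + u) (F(u) = (u + u)*(u + 7/3) = (2*u)*(7/3 + u) = 2*u*(7/3 + u))
q(v(0))*(F(8) + 18) = ((⅔)*8*(7 + 3*8) + 18)/(-5 + 0) = ((⅔)*8*(7 + 24) + 18)/(-5) = -((⅔)*8*31 + 18)/5 = -(496/3 + 18)/5 = -⅕*550/3 = -110/3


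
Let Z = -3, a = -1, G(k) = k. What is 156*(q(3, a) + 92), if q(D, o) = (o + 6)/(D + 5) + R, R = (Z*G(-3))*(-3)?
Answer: 20475/2 ≈ 10238.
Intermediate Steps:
R = -27 (R = -3*(-3)*(-3) = 9*(-3) = -27)
q(D, o) = -27 + (6 + o)/(5 + D) (q(D, o) = (o + 6)/(D + 5) - 27 = (6 + o)/(5 + D) - 27 = -27 + (6 + o)/(5 + D))
156*(q(3, a) + 92) = 156*((-129 - 1 - 27*3)/(5 + 3) + 92) = 156*((-129 - 1 - 81)/8 + 92) = 156*((⅛)*(-211) + 92) = 156*(-211/8 + 92) = 156*(525/8) = 20475/2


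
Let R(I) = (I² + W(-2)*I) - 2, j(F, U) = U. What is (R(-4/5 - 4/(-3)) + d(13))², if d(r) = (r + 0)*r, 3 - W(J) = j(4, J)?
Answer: 1462221121/50625 ≈ 28883.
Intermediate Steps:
W(J) = 3 - J
R(I) = -2 + I² + 5*I (R(I) = (I² + (3 - 1*(-2))*I) - 2 = (I² + (3 + 2)*I) - 2 = (I² + 5*I) - 2 = -2 + I² + 5*I)
d(r) = r² (d(r) = r*r = r²)
(R(-4/5 - 4/(-3)) + d(13))² = ((-2 + (-4/5 - 4/(-3))² + 5*(-4/5 - 4/(-3))) + 13²)² = ((-2 + (-4*⅕ - 4*(-⅓))² + 5*(-4*⅕ - 4*(-⅓))) + 169)² = ((-2 + (-⅘ + 4/3)² + 5*(-⅘ + 4/3)) + 169)² = ((-2 + (8/15)² + 5*(8/15)) + 169)² = ((-2 + 64/225 + 8/3) + 169)² = (214/225 + 169)² = (38239/225)² = 1462221121/50625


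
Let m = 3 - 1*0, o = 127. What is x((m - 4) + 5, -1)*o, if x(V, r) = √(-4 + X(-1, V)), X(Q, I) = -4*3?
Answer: 508*I ≈ 508.0*I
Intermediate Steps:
m = 3 (m = 3 + 0 = 3)
X(Q, I) = -12
x(V, r) = 4*I (x(V, r) = √(-4 - 12) = √(-16) = 4*I)
x((m - 4) + 5, -1)*o = (4*I)*127 = 508*I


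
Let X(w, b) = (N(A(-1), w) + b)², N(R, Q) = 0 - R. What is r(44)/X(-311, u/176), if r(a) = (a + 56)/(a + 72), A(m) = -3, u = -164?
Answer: 48400/240149 ≈ 0.20154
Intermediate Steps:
r(a) = (56 + a)/(72 + a)
N(R, Q) = -R
X(w, b) = (3 + b)² (X(w, b) = (-1*(-3) + b)² = (3 + b)²)
r(44)/X(-311, u/176) = ((56 + 44)/(72 + 44))/((3 - 164/176)²) = (100/116)/((3 - 164*1/176)²) = ((1/116)*100)/((3 - 41/44)²) = 25/(29*((91/44)²)) = 25/(29*(8281/1936)) = (25/29)*(1936/8281) = 48400/240149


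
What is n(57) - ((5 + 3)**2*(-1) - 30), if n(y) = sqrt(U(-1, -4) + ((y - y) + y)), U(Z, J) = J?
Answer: 94 + sqrt(53) ≈ 101.28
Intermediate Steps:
n(y) = sqrt(-4 + y) (n(y) = sqrt(-4 + ((y - y) + y)) = sqrt(-4 + (0 + y)) = sqrt(-4 + y))
n(57) - ((5 + 3)**2*(-1) - 30) = sqrt(-4 + 57) - ((5 + 3)**2*(-1) - 30) = sqrt(53) - (8**2*(-1) - 30) = sqrt(53) - (64*(-1) - 30) = sqrt(53) - (-64 - 30) = sqrt(53) - 1*(-94) = sqrt(53) + 94 = 94 + sqrt(53)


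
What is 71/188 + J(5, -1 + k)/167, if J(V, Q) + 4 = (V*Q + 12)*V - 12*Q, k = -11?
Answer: -6943/31396 ≈ -0.22114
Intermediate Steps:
J(V, Q) = -4 - 12*Q + V*(12 + Q*V) (J(V, Q) = -4 + ((V*Q + 12)*V - 12*Q) = -4 + ((Q*V + 12)*V - 12*Q) = -4 + ((12 + Q*V)*V - 12*Q) = -4 + (V*(12 + Q*V) - 12*Q) = -4 + (-12*Q + V*(12 + Q*V)) = -4 - 12*Q + V*(12 + Q*V))
71/188 + J(5, -1 + k)/167 = 71/188 + (-4 - 12*(-1 - 11) + 12*5 + (-1 - 11)*5²)/167 = 71*(1/188) + (-4 - 12*(-12) + 60 - 12*25)*(1/167) = 71/188 + (-4 + 144 + 60 - 300)*(1/167) = 71/188 - 100*1/167 = 71/188 - 100/167 = -6943/31396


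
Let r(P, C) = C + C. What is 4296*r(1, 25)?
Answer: 214800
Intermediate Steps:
r(P, C) = 2*C
4296*r(1, 25) = 4296*(2*25) = 4296*50 = 214800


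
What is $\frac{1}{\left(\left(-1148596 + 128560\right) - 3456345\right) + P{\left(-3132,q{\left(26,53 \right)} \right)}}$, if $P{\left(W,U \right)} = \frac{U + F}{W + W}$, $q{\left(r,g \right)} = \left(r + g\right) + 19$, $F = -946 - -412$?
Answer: $- \frac{1566}{7010012537} \approx -2.2339 \cdot 10^{-7}$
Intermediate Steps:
$F = -534$ ($F = -946 + 412 = -534$)
$q{\left(r,g \right)} = 19 + g + r$ ($q{\left(r,g \right)} = \left(g + r\right) + 19 = 19 + g + r$)
$P{\left(W,U \right)} = \frac{-534 + U}{2 W}$ ($P{\left(W,U \right)} = \frac{U - 534}{W + W} = \frac{-534 + U}{2 W}$)
$\frac{1}{\left(\left(-1148596 + 128560\right) - 3456345\right) + P{\left(-3132,q{\left(26,53 \right)} \right)}} = \frac{1}{\left(\left(-1148596 + 128560\right) - 3456345\right) + \frac{-534 + \left(19 + 53 + 26\right)}{2 \left(-3132\right)}} = \frac{1}{\left(-1020036 - 3456345\right) + \frac{1}{2} \left(- \frac{1}{3132}\right) \left(-534 + 98\right)} = \frac{1}{-4476381 + \frac{1}{2} \left(- \frac{1}{3132}\right) \left(-436\right)} = \frac{1}{-4476381 + \frac{109}{1566}} = \frac{1}{- \frac{7010012537}{1566}} = - \frac{1566}{7010012537}$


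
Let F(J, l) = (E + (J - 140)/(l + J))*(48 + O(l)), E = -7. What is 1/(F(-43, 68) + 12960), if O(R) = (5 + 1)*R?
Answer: 25/160752 ≈ 0.00015552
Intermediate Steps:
O(R) = 6*R
F(J, l) = (-7 + (-140 + J)/(J + l))*(48 + 6*l) (F(J, l) = (-7 + (J - 140)/(l + J))*(48 + 6*l) = (-7 + (-140 + J)/(J + l))*(48 + 6*l))
1/(F(-43, 68) + 12960) = 1/(6*(-1120 - 196*68 - 48*(-43) - 7*68**2 - 6*(-43)*68)/(-43 + 68) + 12960) = 1/(6*(-1120 - 13328 + 2064 - 7*4624 + 17544)/25 + 12960) = 1/(6*(1/25)*(-1120 - 13328 + 2064 - 32368 + 17544) + 12960) = 1/(6*(1/25)*(-27208) + 12960) = 1/(-163248/25 + 12960) = 1/(160752/25) = 25/160752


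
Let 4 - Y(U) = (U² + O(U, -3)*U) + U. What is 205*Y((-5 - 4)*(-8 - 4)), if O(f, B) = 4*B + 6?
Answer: -2279600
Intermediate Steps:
O(f, B) = 6 + 4*B
Y(U) = 4 - U² + 5*U (Y(U) = 4 - ((U² + (6 + 4*(-3))*U) + U) = 4 - ((U² + (6 - 12)*U) + U) = 4 - ((U² - 6*U) + U) = 4 - (U² - 5*U) = 4 + (-U² + 5*U) = 4 - U² + 5*U)
205*Y((-5 - 4)*(-8 - 4)) = 205*(4 - ((-5 - 4)*(-8 - 4))² + 5*((-5 - 4)*(-8 - 4))) = 205*(4 - (-9*(-12))² + 5*(-9*(-12))) = 205*(4 - 1*108² + 5*108) = 205*(4 - 1*11664 + 540) = 205*(4 - 11664 + 540) = 205*(-11120) = -2279600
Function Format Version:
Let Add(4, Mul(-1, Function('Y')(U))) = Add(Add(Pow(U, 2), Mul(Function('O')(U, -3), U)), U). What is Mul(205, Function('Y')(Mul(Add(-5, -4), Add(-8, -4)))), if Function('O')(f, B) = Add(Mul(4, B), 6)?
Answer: -2279600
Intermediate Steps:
Function('O')(f, B) = Add(6, Mul(4, B))
Function('Y')(U) = Add(4, Mul(-1, Pow(U, 2)), Mul(5, U)) (Function('Y')(U) = Add(4, Mul(-1, Add(Add(Pow(U, 2), Mul(Add(6, Mul(4, -3)), U)), U))) = Add(4, Mul(-1, Add(Add(Pow(U, 2), Mul(Add(6, -12), U)), U))) = Add(4, Mul(-1, Add(Add(Pow(U, 2), Mul(-6, U)), U))) = Add(4, Mul(-1, Add(Pow(U, 2), Mul(-5, U)))) = Add(4, Add(Mul(-1, Pow(U, 2)), Mul(5, U))) = Add(4, Mul(-1, Pow(U, 2)), Mul(5, U)))
Mul(205, Function('Y')(Mul(Add(-5, -4), Add(-8, -4)))) = Mul(205, Add(4, Mul(-1, Pow(Mul(Add(-5, -4), Add(-8, -4)), 2)), Mul(5, Mul(Add(-5, -4), Add(-8, -4))))) = Mul(205, Add(4, Mul(-1, Pow(Mul(-9, -12), 2)), Mul(5, Mul(-9, -12)))) = Mul(205, Add(4, Mul(-1, Pow(108, 2)), Mul(5, 108))) = Mul(205, Add(4, Mul(-1, 11664), 540)) = Mul(205, Add(4, -11664, 540)) = Mul(205, -11120) = -2279600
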